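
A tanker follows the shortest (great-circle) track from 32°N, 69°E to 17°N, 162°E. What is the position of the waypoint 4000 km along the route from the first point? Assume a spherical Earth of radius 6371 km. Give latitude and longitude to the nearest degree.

≈ 35°N, 112°E

Convert each endpoint to a unit vector on the sphere (x = cos φ cos λ, y = cos φ sin λ, z = sin φ).
The central angle between the endpoints is δ = arccos(p₁·p₂) ≈ 1.458 rad (83.5°). The total great-circle distance is δ·R ≈ 1.458 × 6371 ≈ 9289 km, so the target fraction is f = 4000/9289 ≈ 0.431.
Interpolate at f ≈ 0.431 with slerp weights a = sin((1−f)δ)/sin δ ≈ 0.743, b = sin(fδ)/sin δ ≈ 0.591.
p = a·p₁ + b·p₂ ≈ (-0.312, 0.763, 0.566); φ = arcsin(p_z) ≈ 34.50°, λ = atan2(p_y, p_x) ≈ 112.24°.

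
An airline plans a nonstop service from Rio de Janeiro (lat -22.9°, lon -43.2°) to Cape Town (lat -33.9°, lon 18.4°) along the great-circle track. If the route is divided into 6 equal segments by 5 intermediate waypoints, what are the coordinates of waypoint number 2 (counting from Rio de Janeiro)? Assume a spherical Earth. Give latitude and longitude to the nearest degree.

Write both endpoints as unit vectors p₁, p₂ with components (cos φ cos λ, cos φ sin λ, sin φ).
The central angle between the endpoints is δ = arccos(p₁·p₂) ≈ 0.951 rad (54.5°).
Interpolate at f = 2/6 with slerp weights a = sin((1−f)δ)/sin δ ≈ 0.728, b = sin(fδ)/sin δ ≈ 0.383.
p = a·p₁ + b·p₂ ≈ (0.790, -0.359, -0.497); φ = arcsin(p_z) ≈ -29.79°, λ = atan2(p_y, p_x) ≈ -24.40°.

≈ lat -30°, lon -24°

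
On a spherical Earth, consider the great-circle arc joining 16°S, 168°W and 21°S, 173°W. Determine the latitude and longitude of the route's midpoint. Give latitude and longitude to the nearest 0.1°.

≈ 18.5°S, 170.5°W

Convert each endpoint to a unit vector on the sphere (x = cos φ cos λ, y = cos φ sin λ, z = sin φ).
The central angle between the endpoints is δ = arccos(p₁·p₂) ≈ 0.120 rad (6.9°).
Interpolate at f = 1/2 with slerp weights a = sin((1−f)δ)/sin δ ≈ 0.501, b = sin(fδ)/sin δ ≈ 0.501.
p = a·p₁ + b·p₂ ≈ (-0.935, -0.157, -0.318); φ = arcsin(p_z) ≈ -18.52°, λ = atan2(p_y, p_x) ≈ -170.46°.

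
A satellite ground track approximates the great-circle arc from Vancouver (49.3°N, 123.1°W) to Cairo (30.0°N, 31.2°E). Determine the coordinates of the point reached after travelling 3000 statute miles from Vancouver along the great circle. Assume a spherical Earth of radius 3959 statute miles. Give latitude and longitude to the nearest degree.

Convert each endpoint to a unit vector on the sphere (x = cos φ cos λ, y = cos φ sin λ, z = sin φ).
The central angle between the endpoints is δ = arccos(p₁·p₂) ≈ 1.701 rad (97.5°). The total great-circle distance is δ·R ≈ 1.701 × 3959 ≈ 6734 mi, so the target fraction is f = 3000/6734 ≈ 0.445.
Interpolate at f ≈ 0.445 with slerp weights a = sin((1−f)δ)/sin δ ≈ 0.816, b = sin(fδ)/sin δ ≈ 0.693.
p = a·p₁ + b·p₂ ≈ (0.223, -0.135, 0.965); φ = arcsin(p_z) ≈ 74.90°, λ = atan2(p_y, p_x) ≈ -31.21°.

≈ (75°N, 31°W)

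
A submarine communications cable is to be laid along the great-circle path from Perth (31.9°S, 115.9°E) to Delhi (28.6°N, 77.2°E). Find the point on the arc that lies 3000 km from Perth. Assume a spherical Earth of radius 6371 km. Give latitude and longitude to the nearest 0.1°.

≈ (9.1°S, 100.4°E)

Convert each endpoint to a unit vector on the sphere (x = cos φ cos λ, y = cos φ sin λ, z = sin φ).
The central angle between the endpoints is δ = arccos(p₁·p₂) ≈ 1.236 rad (70.8°). The total great-circle distance is δ·R ≈ 1.236 × 6371 ≈ 7873 km, so the target fraction is f = 3000/7873 ≈ 0.381.
Interpolate at f ≈ 0.381 with slerp weights a = sin((1−f)δ)/sin δ ≈ 0.733, b = sin(fδ)/sin δ ≈ 0.480.
p = a·p₁ + b·p₂ ≈ (-0.178, 0.971, -0.158); φ = arcsin(p_z) ≈ -9.06°, λ = atan2(p_y, p_x) ≈ 100.41°.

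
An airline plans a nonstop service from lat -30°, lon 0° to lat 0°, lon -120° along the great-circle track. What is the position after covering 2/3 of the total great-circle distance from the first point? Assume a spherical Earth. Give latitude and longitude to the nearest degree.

≈ lat -20°, lon -86°

Convert each endpoint to a unit vector on the sphere (x = cos φ cos λ, y = cos φ sin λ, z = sin φ).
The central angle between the endpoints is δ = arccos(p₁·p₂) ≈ 2.019 rad (115.7°).
Interpolate at f = 2/3 with slerp weights a = sin((1−f)δ)/sin δ ≈ 0.691, b = sin(fδ)/sin δ ≈ 1.081.
p = a·p₁ + b·p₂ ≈ (0.058, -0.937, -0.346); φ = arcsin(p_z) ≈ -20.23°, λ = atan2(p_y, p_x) ≈ -86.45°.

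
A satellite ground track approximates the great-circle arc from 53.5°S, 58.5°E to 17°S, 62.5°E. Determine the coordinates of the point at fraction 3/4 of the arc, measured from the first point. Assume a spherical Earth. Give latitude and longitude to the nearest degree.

Write both endpoints as unit vectors p₁, p₂ with components (cos φ cos λ, cos φ sin λ, sin φ).
The central angle between the endpoints is δ = arccos(p₁·p₂) ≈ 0.639 rad (36.6°).
Interpolate at f = 3/4 with slerp weights a = sin((1−f)δ)/sin δ ≈ 0.267, b = sin(fδ)/sin δ ≈ 0.773.
p = a·p₁ + b·p₂ ≈ (0.424, 0.791, -0.440); φ = arcsin(p_z) ≈ -26.13°, λ = atan2(p_y, p_x) ≈ 61.79°.

≈ 26°S, 62°E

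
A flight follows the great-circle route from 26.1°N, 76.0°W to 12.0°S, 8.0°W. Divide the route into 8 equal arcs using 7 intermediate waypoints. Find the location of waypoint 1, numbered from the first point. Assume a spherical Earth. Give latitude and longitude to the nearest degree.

≈ 22°N, 66°W

The haversine formula gives a central angle δ ≈ 1.331 rad (76.3°) between the endpoints.
Interpolate at f = 1/8 with slerp weights a = sin((1−f)δ)/sin δ ≈ 0.946, b = sin(fδ)/sin δ ≈ 0.170.
p = a·p₁ + b·p₂ ≈ (0.371, -0.847, 0.381); φ = arcsin(p_z) ≈ 22.37°, λ = atan2(p_y, p_x) ≈ -66.38°.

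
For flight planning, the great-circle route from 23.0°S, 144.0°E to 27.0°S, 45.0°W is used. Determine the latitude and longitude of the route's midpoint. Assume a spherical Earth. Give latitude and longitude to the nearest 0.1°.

The haversine formula gives a central angle δ ≈ 2.256 rad (129.2°) between the endpoints.
Interpolate at f = 1/2 with slerp weights a = sin((1−f)δ)/sin δ ≈ 1.167, b = sin(fδ)/sin δ ≈ 1.167.
p = a·p₁ + b·p₂ ≈ (-0.134, -0.104, -0.986); φ = arcsin(p_z) ≈ -80.25°, λ = atan2(p_y, p_x) ≈ -142.19°.

≈ 80.3°S, 142.2°W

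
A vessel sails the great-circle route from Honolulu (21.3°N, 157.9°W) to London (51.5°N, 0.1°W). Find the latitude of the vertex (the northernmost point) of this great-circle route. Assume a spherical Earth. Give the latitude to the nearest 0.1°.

≈ 76.9°N

The great circle lies in the plane with unit normal n̂ = (p₁ × p₂)/|p₁ × p₂|.
Here n̂_z ≈ +0.226; the vertex latitude is φ_max = arccos|n̂_z| ≈ 76.9°.
Check via Clairaut: cos φ_max = |cos φ₁| · sin C = cos(21.3°)·sin(14.1°) ≈ 0.226, again giving ≈ 76.9°.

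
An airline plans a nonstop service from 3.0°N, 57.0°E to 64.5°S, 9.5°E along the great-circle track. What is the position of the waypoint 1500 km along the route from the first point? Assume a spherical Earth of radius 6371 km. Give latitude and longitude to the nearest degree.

≈ 10°S, 53°E

Convert each endpoint to a unit vector on the sphere (x = cos φ cos λ, y = cos φ sin λ, z = sin φ).
The central angle between the endpoints is δ = arccos(p₁·p₂) ≈ 1.325 rad (75.9°). The total great-circle distance is δ·R ≈ 1.325 × 6371 ≈ 8442 km, so the target fraction is f = 1500/8442 ≈ 0.178.
Interpolate at f ≈ 0.178 with slerp weights a = sin((1−f)δ)/sin δ ≈ 0.914, b = sin(fδ)/sin δ ≈ 0.240.
p = a·p₁ + b·p₂ ≈ (0.599, 0.783, -0.169); φ = arcsin(p_z) ≈ -9.74°, λ = atan2(p_y, p_x) ≈ 52.56°.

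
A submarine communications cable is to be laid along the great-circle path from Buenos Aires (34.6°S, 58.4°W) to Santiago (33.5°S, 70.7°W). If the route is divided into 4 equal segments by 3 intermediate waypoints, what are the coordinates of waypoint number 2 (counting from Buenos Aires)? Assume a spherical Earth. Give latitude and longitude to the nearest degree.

Convert each endpoint to a unit vector on the sphere (x = cos φ cos λ, y = cos φ sin λ, z = sin φ).
The central angle between the endpoints is δ = arccos(p₁·p₂) ≈ 0.179 rad (10.2°).
Interpolate at f = 2/4 with slerp weights a = sin((1−f)δ)/sin δ ≈ 0.502, b = sin(fδ)/sin δ ≈ 0.502.
p = a·p₁ + b·p₂ ≈ (0.355, -0.747, -0.562); φ = arcsin(p_z) ≈ -34.20°, λ = atan2(p_y, p_x) ≈ -64.59°.

≈ (34°S, 65°W)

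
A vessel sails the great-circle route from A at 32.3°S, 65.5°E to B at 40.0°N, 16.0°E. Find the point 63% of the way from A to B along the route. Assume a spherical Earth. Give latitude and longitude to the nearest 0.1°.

≈ 13.9°N, 36.4°E

Convert each endpoint to a unit vector on the sphere (x = cos φ cos λ, y = cos φ sin λ, z = sin φ).
The central angle between the endpoints is δ = arccos(p₁·p₂) ≈ 1.494 rad (85.6°).
Interpolate at f = 0.63 with slerp weights a = sin((1−f)δ)/sin δ ≈ 0.527, b = sin(fδ)/sin δ ≈ 0.811.
p = a·p₁ + b·p₂ ≈ (0.781, 0.576, 0.240); φ = arcsin(p_z) ≈ 13.87°, λ = atan2(p_y, p_x) ≈ 36.40°.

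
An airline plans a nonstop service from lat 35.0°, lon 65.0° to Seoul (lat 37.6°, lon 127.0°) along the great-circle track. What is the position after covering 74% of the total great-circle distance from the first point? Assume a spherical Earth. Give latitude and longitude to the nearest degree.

≈ lat 40°, lon 111°

The haversine formula gives a central angle δ ≈ 0.857 rad (49.1°) between the endpoints.
Interpolate at f = 0.74 with slerp weights a = sin((1−f)δ)/sin δ ≈ 0.292, b = sin(fδ)/sin δ ≈ 0.784.
p = a·p₁ + b·p₂ ≈ (-0.273, 0.713, 0.646); φ = arcsin(p_z) ≈ 40.24°, λ = atan2(p_y, p_x) ≈ 110.92°.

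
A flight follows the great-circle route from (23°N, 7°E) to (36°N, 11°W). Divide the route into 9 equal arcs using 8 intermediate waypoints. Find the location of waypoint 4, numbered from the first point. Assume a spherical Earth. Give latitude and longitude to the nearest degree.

≈ (29°N, 0°E)

The haversine formula gives a central angle δ ≈ 0.354 rad (20.3°) between the endpoints.
Interpolate at f = 4/9 with slerp weights a = sin((1−f)δ)/sin δ ≈ 0.564, b = sin(fδ)/sin δ ≈ 0.452.
p = a·p₁ + b·p₂ ≈ (0.874, -0.007, 0.486); φ = arcsin(p_z) ≈ 29.07°, λ = atan2(p_y, p_x) ≈ -0.43°.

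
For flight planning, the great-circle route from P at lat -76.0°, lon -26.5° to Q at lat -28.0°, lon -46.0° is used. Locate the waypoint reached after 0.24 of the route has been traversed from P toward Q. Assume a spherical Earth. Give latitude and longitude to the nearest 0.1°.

Convert each endpoint to a unit vector on the sphere (x = cos φ cos λ, y = cos φ sin λ, z = sin φ).
The central angle between the endpoints is δ = arccos(p₁·p₂) ≈ 0.854 rad (48.9°).
Interpolate at f = 0.24 with slerp weights a = sin((1−f)δ)/sin δ ≈ 0.802, b = sin(fδ)/sin δ ≈ 0.270.
p = a·p₁ + b·p₂ ≈ (0.339, -0.258, -0.905); φ = arcsin(p_z) ≈ -64.78°, λ = atan2(p_y, p_x) ≈ -37.26°.

≈ lat -64.8°, lon -37.3°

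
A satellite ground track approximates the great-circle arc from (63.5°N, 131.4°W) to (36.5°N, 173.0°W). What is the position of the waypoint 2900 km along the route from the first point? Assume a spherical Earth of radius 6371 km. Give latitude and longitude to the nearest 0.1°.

≈ (45.6°N, 165.4°W)

Convert each endpoint to a unit vector on the sphere (x = cos φ cos λ, y = cos φ sin λ, z = sin φ).
The central angle between the endpoints is δ = arccos(p₁·p₂) ≈ 0.643 rad (36.8°). The total great-circle distance is δ·R ≈ 0.643 × 6371 ≈ 4094 km, so the target fraction is f = 2900/4094 ≈ 0.708.
Interpolate at f ≈ 0.708 with slerp weights a = sin((1−f)δ)/sin δ ≈ 0.311, b = sin(fδ)/sin δ ≈ 0.734.
p = a·p₁ + b·p₂ ≈ (-0.677, -0.176, 0.715); φ = arcsin(p_z) ≈ 45.61°, λ = atan2(p_y, p_x) ≈ -165.43°.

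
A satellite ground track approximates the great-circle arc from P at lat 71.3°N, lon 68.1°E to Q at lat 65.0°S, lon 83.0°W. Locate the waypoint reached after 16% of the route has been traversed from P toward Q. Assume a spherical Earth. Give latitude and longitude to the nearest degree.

Convert each endpoint to a unit vector on the sphere (x = cos φ cos λ, y = cos φ sin λ, z = sin φ).
The central angle between the endpoints is δ = arccos(p₁·p₂) ≈ 2.927 rad (167.7°).
Interpolate at f = 0.16 with slerp weights a = sin((1−f)δ)/sin δ ≈ 2.965, b = sin(fδ)/sin δ ≈ 2.121.
p = a·p₁ + b·p₂ ≈ (0.464, -0.008, 0.886); φ = arcsin(p_z) ≈ 62.37°, λ = atan2(p_y, p_x) ≈ -0.96°.

≈ lat 62°N, lon 1°W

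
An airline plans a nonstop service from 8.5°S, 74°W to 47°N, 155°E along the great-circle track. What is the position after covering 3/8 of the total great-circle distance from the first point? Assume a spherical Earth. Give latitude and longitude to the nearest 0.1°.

Write both endpoints as unit vectors p₁, p₂ with components (cos φ cos λ, cos φ sin λ, sin φ).
The central angle between the endpoints is δ = arccos(p₁·p₂) ≈ 2.154 rad (123.4°).
Interpolate at f = 3/8 with slerp weights a = sin((1−f)δ)/sin δ ≈ 1.168, b = sin(fδ)/sin δ ≈ 0.866.
p = a·p₁ + b·p₂ ≈ (-0.217, -0.861, 0.461); φ = arcsin(p_z) ≈ 27.42°, λ = atan2(p_y, p_x) ≈ -104.13°.

≈ 27.4°N, 104.1°W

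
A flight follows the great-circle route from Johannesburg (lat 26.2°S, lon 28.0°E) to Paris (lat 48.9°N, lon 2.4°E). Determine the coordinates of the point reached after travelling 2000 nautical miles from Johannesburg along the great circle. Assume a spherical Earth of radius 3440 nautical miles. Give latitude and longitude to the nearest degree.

From cos δ = sin φ₁ sin φ₂ + cos φ₁ cos φ₂ cos Δλ, the central angle is δ ≈ 1.370 rad (78.5°). The total great-circle distance is δ·R ≈ 1.370 × 3440 ≈ 4714 nmi, so the target fraction is f = 2000/4714 ≈ 0.424.
Interpolate at f ≈ 0.424 with slerp weights a = sin((1−f)δ)/sin δ ≈ 0.724, b = sin(fδ)/sin δ ≈ 0.560.
p = a·p₁ + b·p₂ ≈ (0.942, 0.320, 0.103); φ = arcsin(p_z) ≈ 5.89°, λ = atan2(p_y, p_x) ≈ 18.79°.

≈ lat 6°N, lon 19°E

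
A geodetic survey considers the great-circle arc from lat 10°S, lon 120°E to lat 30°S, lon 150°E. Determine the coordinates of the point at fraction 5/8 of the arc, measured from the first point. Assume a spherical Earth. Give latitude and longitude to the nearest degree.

≈ lat 23°S, lon 138°E

From cos δ = sin φ₁ sin φ₂ + cos φ₁ cos φ₂ cos Δλ, the central angle is δ ≈ 0.600 rad (34.4°).
Interpolate at f = 5/8 with slerp weights a = sin((1−f)δ)/sin δ ≈ 0.395, b = sin(fδ)/sin δ ≈ 0.649.
p = a·p₁ + b·p₂ ≈ (-0.681, 0.618, -0.393); φ = arcsin(p_z) ≈ -23.14°, λ = atan2(p_y, p_x) ≈ 137.79°.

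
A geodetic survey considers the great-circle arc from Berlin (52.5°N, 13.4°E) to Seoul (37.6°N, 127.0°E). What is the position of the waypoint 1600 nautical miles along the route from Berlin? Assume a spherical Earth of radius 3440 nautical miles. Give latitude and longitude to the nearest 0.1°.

From cos δ = sin φ₁ sin φ₂ + cos φ₁ cos φ₂ cos Δλ, the central angle is δ ≈ 1.276 rad (73.1°). The total great-circle distance is δ·R ≈ 1.276 × 3440 ≈ 4388 nmi, so the target fraction is f = 1600/4388 ≈ 0.365.
Interpolate at f ≈ 0.365 with slerp weights a = sin((1−f)δ)/sin δ ≈ 0.757, b = sin(fδ)/sin δ ≈ 0.469.
p = a·p₁ + b·p₂ ≈ (0.225, 0.403, 0.887); φ = arcsin(p_z) ≈ 62.49°, λ = atan2(p_y, p_x) ≈ 60.86°.

≈ (62.5°N, 60.9°E)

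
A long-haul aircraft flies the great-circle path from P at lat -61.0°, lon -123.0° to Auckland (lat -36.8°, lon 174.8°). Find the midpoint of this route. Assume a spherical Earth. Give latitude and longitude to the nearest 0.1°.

≈ lat -52.9°, lon -162.5°

From cos δ = sin φ₁ sin φ₂ + cos φ₁ cos φ₂ cos Δλ, the central angle is δ ≈ 0.788 rad (45.2°).
Interpolate at f = 1/2 with slerp weights a = sin((1−f)δ)/sin δ ≈ 0.542, b = sin(fδ)/sin δ ≈ 0.542.
p = a·p₁ + b·p₂ ≈ (-0.575, -0.181, -0.798); φ = arcsin(p_z) ≈ -52.94°, λ = atan2(p_y, p_x) ≈ -162.53°.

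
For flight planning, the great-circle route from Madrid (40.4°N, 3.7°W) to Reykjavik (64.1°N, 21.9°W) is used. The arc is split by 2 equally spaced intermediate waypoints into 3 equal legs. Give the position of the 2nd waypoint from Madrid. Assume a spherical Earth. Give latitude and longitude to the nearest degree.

The haversine formula gives a central angle δ ≈ 0.453 rad (26.0°) between the endpoints.
Interpolate at f = 2/3 with slerp weights a = sin((1−f)δ)/sin δ ≈ 0.344, b = sin(fδ)/sin δ ≈ 0.680.
p = a·p₁ + b·p₂ ≈ (0.537, -0.128, 0.834); φ = arcsin(p_z) ≈ 56.52°, λ = atan2(p_y, p_x) ≈ -13.38°.

≈ 57°N, 13°W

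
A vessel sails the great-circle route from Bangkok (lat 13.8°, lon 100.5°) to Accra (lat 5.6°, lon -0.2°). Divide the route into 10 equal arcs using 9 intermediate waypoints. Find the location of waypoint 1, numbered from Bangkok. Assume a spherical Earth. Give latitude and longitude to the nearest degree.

≈ lat 15°, lon 90°

Write both endpoints as unit vectors p₁, p₂ with components (cos φ cos λ, cos φ sin λ, sin φ).
The central angle between the endpoints is δ = arccos(p₁·p₂) ≈ 1.728 rad (99.0°).
Interpolate at f = 1/10 with slerp weights a = sin((1−f)δ)/sin δ ≈ 1.012, b = sin(fδ)/sin δ ≈ 0.174.
p = a·p₁ + b·p₂ ≈ (-0.006, 0.966, 0.258); φ = arcsin(p_z) ≈ 14.98°, λ = atan2(p_y, p_x) ≈ 90.35°.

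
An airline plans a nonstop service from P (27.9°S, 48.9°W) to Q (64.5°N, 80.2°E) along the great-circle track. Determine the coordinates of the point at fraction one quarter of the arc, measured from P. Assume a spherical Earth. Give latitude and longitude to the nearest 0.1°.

Convert each endpoint to a unit vector on the sphere (x = cos φ cos λ, y = cos φ sin λ, z = sin φ).
The central angle between the endpoints is δ = arccos(p₁·p₂) ≈ 2.295 rad (131.5°).
Interpolate at f = 1/4 with slerp weights a = sin((1−f)δ)/sin δ ≈ 1.320, b = sin(fδ)/sin δ ≈ 0.724.
p = a·p₁ + b·p₂ ≈ (0.820, -0.572, 0.036); φ = arcsin(p_z) ≈ 2.08°, λ = atan2(p_y, p_x) ≈ -34.89°.

≈ (2.1°N, 34.9°W)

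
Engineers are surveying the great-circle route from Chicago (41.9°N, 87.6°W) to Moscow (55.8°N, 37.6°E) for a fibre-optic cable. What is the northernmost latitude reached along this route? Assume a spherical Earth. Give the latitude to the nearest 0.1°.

≈ 68.9°N

The great circle lies in the plane with unit normal n̂ = (p₁ × p₂)/|p₁ × p₂|.
Here n̂_z ≈ +0.360; the vertex latitude is φ_max = arccos|n̂_z| ≈ 68.9°.
Check via Clairaut: cos φ_max = |cos φ₁| · sin C = cos(41.9°)·sin(28.9°) ≈ 0.360, again giving ≈ 68.9°.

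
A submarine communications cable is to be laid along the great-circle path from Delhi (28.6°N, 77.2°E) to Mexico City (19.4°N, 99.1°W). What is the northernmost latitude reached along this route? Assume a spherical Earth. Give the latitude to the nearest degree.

The great circle lies in the plane with unit normal n̂ = (p₁ × p₂)/|p₁ × p₂|.
Here n̂_z ≈ -0.072; the vertex latitude is φ_max = arccos|n̂_z| ≈ 85.9°.

≈ 86°N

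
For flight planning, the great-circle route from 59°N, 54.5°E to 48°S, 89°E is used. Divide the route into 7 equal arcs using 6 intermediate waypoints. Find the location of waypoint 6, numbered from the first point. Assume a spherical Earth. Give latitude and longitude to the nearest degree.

Write both endpoints as unit vectors p₁, p₂ with components (cos φ cos λ, cos φ sin λ, sin φ).
The central angle between the endpoints is δ = arccos(p₁·p₂) ≈ 1.932 rad (110.7°).
Interpolate at f = 6/7 with slerp weights a = sin((1−f)δ)/sin δ ≈ 0.291, b = sin(fδ)/sin δ ≈ 1.065.
p = a·p₁ + b·p₂ ≈ (0.100, 0.835, -0.542); φ = arcsin(p_z) ≈ -32.81°, λ = atan2(p_y, p_x) ≈ 83.20°.

≈ 33°S, 83°E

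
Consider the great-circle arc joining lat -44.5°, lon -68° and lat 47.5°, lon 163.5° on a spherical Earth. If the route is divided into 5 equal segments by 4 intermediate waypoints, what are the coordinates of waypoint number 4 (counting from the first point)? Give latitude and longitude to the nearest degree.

Convert each endpoint to a unit vector on the sphere (x = cos φ cos λ, y = cos φ sin λ, z = sin φ).
The central angle between the endpoints is δ = arccos(p₁·p₂) ≈ 2.527 rad (144.8°).
Interpolate at f = 4/5 with slerp weights a = sin((1−f)δ)/sin δ ≈ 0.839, b = sin(fδ)/sin δ ≈ 1.560.
p = a·p₁ + b·p₂ ≈ (-0.787, -0.255, 0.562); φ = arcsin(p_z) ≈ 34.21°, λ = atan2(p_y, p_x) ≈ -162.01°.

≈ lat 34°, lon -162°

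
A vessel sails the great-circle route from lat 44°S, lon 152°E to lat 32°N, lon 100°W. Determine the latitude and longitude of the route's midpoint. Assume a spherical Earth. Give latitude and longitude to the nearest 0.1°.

Convert each endpoint to a unit vector on the sphere (x = cos φ cos λ, y = cos φ sin λ, z = sin φ).
The central angle between the endpoints is δ = arccos(p₁·p₂) ≈ 2.161 rad (123.8°).
Interpolate at f = 1/2 with slerp weights a = sin((1−f)δ)/sin δ ≈ 1.062, b = sin(fδ)/sin δ ≈ 1.062.
p = a·p₁ + b·p₂ ≈ (-0.831, -0.528, -0.175); φ = arcsin(p_z) ≈ -10.08°, λ = atan2(p_y, p_x) ≈ -147.55°.

≈ lat 10.1°S, lon 147.6°W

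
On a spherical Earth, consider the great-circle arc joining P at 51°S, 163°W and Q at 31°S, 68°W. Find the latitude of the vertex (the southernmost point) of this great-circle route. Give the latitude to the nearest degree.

≈ 55°S

The great circle lies in the plane with unit normal n̂ = (p₁ × p₂)/|p₁ × p₂|.
Here n̂_z ≈ +0.574; the vertex latitude is φ_max = arccos|n̂_z| ≈ 54.9°.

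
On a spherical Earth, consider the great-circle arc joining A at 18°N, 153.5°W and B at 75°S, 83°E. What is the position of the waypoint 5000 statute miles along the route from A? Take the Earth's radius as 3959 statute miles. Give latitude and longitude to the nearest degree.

The haversine formula gives a central angle δ ≈ 2.020 rad (115.7°) between the endpoints. The total great-circle distance is δ·R ≈ 2.020 × 3959 ≈ 7998 mi, so the target fraction is f = 5000/7998 ≈ 0.625.
Interpolate at f ≈ 0.625 with slerp weights a = sin((1−f)δ)/sin δ ≈ 0.763, b = sin(fδ)/sin δ ≈ 1.058.
p = a·p₁ + b·p₂ ≈ (-0.616, -0.052, -0.786); φ = arcsin(p_z) ≈ -51.84°, λ = atan2(p_y, p_x) ≈ -175.19°.

≈ 52°S, 175°W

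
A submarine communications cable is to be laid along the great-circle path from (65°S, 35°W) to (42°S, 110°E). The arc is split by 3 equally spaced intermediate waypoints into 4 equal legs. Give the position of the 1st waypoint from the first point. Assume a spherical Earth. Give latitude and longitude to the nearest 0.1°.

Convert each endpoint to a unit vector on the sphere (x = cos φ cos λ, y = cos φ sin λ, z = sin φ).
The central angle between the endpoints is δ = arccos(p₁·p₂) ≈ 1.214 rad (69.6°).
Interpolate at f = 1/4 with slerp weights a = sin((1−f)δ)/sin δ ≈ 0.843, b = sin(fδ)/sin δ ≈ 0.319.
p = a·p₁ + b·p₂ ≈ (0.211, 0.018, -0.977); φ = arcsin(p_z) ≈ -77.79°, λ = atan2(p_y, p_x) ≈ 4.99°.

≈ (77.8°S, 5.0°E)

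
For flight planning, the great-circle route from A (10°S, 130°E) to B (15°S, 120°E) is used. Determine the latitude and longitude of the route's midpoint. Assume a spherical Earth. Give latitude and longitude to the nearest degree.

≈ (13°S, 125°E)

The haversine formula gives a central angle δ ≈ 0.191 rad (11.0°) between the endpoints.
Interpolate at f = 1/2 with slerp weights a = sin((1−f)δ)/sin δ ≈ 0.502, b = sin(fδ)/sin δ ≈ 0.502.
p = a·p₁ + b·p₂ ≈ (-0.561, 0.799, -0.217); φ = arcsin(p_z) ≈ -12.55°, λ = atan2(p_y, p_x) ≈ 125.05°.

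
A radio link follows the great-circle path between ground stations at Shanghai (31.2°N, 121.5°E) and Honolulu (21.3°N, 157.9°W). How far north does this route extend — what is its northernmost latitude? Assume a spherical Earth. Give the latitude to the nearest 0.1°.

≈ 34.0°N

The great circle lies in the plane with unit normal n̂ = (p₁ × p₂)/|p₁ × p₂|.
Here n̂_z ≈ +0.829; the vertex latitude is φ_max = arccos|n̂_z| ≈ 34.0°.
Check via Clairaut: cos φ_max = |cos φ₁| · sin C = cos(31.2°)·sin(75.8°) ≈ 0.829, again giving ≈ 34.0°.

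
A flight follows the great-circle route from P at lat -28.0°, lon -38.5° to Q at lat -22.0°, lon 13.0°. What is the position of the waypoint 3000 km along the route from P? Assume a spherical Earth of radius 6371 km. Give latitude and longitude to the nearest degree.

≈ lat -27°, lon -8°

Convert each endpoint to a unit vector on the sphere (x = cos φ cos λ, y = cos φ sin λ, z = sin φ).
The central angle between the endpoints is δ = arccos(p₁·p₂) ≈ 0.816 rad (46.7°). The total great-circle distance is δ·R ≈ 0.816 × 6371 ≈ 5196 km, so the target fraction is f = 3000/5196 ≈ 0.577.
Interpolate at f ≈ 0.577 with slerp weights a = sin((1−f)δ)/sin δ ≈ 0.464, b = sin(fδ)/sin δ ≈ 0.623.
p = a·p₁ + b·p₂ ≈ (0.884, -0.125, -0.451); φ = arcsin(p_z) ≈ -26.83°, λ = atan2(p_y, p_x) ≈ -8.06°.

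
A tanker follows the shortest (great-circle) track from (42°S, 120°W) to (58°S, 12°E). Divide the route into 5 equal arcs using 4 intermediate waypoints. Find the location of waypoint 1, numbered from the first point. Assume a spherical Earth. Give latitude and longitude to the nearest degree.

Write both endpoints as unit vectors p₁, p₂ with components (cos φ cos λ, cos φ sin λ, sin φ).
The central angle between the endpoints is δ = arccos(p₁·p₂) ≈ 1.262 rad (72.3°).
Interpolate at f = 1/5 with slerp weights a = sin((1−f)δ)/sin δ ≈ 0.889, b = sin(fδ)/sin δ ≈ 0.262.
p = a·p₁ + b·p₂ ≈ (-0.194, -0.543, -0.817); φ = arcsin(p_z) ≈ -54.78°, λ = atan2(p_y, p_x) ≈ -109.69°.

≈ (55°S, 110°W)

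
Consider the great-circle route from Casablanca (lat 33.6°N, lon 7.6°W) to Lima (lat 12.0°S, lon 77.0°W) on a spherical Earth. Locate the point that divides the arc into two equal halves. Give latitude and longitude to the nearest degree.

From cos δ = sin φ₁ sin φ₂ + cos φ₁ cos φ₂ cos Δλ, the central angle is δ ≈ 1.398 rad (80.1°).
Interpolate at f = 1/2 with slerp weights a = sin((1−f)δ)/sin δ ≈ 0.653, b = sin(fδ)/sin δ ≈ 0.653.
p = a·p₁ + b·p₂ ≈ (0.683, -0.695, 0.226); φ = arcsin(p_z) ≈ 13.04°, λ = atan2(p_y, p_x) ≈ -45.48°.

≈ lat 13°N, lon 45°W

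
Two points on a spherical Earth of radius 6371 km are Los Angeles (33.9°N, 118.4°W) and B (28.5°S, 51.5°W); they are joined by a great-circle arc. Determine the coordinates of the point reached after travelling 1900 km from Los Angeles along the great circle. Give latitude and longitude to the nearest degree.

≈ (23°N, 103°W)

Write both endpoints as unit vectors p₁, p₂ with components (cos φ cos λ, cos φ sin λ, sin φ).
The central angle between the endpoints is δ = arccos(p₁·p₂) ≈ 1.551 rad (88.9°). The total great-circle distance is δ·R ≈ 1.551 × 6371 ≈ 9880 km, so the target fraction is f = 1900/9880 ≈ 0.192.
Interpolate at f ≈ 0.192 with slerp weights a = sin((1−f)δ)/sin δ ≈ 0.950, b = sin(fδ)/sin δ ≈ 0.294.
p = a·p₁ + b·p₂ ≈ (-0.214, -0.896, 0.390); φ = arcsin(p_z) ≈ 22.93°, λ = atan2(p_y, p_x) ≈ -103.45°.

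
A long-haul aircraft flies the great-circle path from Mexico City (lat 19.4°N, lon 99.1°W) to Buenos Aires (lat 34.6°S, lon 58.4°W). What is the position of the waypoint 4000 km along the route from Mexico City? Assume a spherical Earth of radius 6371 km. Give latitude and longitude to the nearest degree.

The haversine formula gives a central angle δ ≈ 1.159 rad (66.4°) between the endpoints. The total great-circle distance is δ·R ≈ 1.159 × 6371 ≈ 7386 km, so the target fraction is f = 4000/7386 ≈ 0.542.
Interpolate at f ≈ 0.542 with slerp weights a = sin((1−f)δ)/sin δ ≈ 0.553, b = sin(fδ)/sin δ ≈ 0.641.
p = a·p₁ + b·p₂ ≈ (0.194, -0.964, -0.180); φ = arcsin(p_z) ≈ -10.39°, λ = atan2(p_y, p_x) ≈ -78.63°.

≈ lat 10°S, lon 79°W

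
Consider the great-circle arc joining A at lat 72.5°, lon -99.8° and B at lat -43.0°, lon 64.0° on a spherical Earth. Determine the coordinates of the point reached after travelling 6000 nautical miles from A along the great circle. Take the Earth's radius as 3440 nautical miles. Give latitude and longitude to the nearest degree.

≈ lat 6°, lon 57°

Write both endpoints as unit vectors p₁, p₂ with components (cos φ cos λ, cos φ sin λ, sin φ).
The central angle between the endpoints is δ = arccos(p₁·p₂) ≈ 2.609 rad (149.5°). The total great-circle distance is δ·R ≈ 2.609 × 3440 ≈ 8976 nmi, so the target fraction is f = 6000/8976 ≈ 0.668.
Interpolate at f ≈ 0.668 with slerp weights a = sin((1−f)δ)/sin δ ≈ 1.500, b = sin(fδ)/sin δ ≈ 1.941.
p = a·p₁ + b·p₂ ≈ (0.545, 0.831, 0.107); φ = arcsin(p_z) ≈ 6.12°, λ = atan2(p_y, p_x) ≈ 56.73°.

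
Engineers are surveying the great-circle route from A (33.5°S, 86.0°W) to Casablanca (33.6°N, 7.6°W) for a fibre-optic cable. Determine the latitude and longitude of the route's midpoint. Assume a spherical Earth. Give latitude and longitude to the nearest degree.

Write both endpoints as unit vectors p₁, p₂ with components (cos φ cos λ, cos φ sin λ, sin φ).
The central angle between the endpoints is δ = arccos(p₁·p₂) ≈ 1.737 rad (99.5°).
Interpolate at f = 1/2 with slerp weights a = sin((1−f)δ)/sin δ ≈ 0.774, b = sin(fδ)/sin δ ≈ 0.774.
p = a·p₁ + b·p₂ ≈ (0.684, -0.729, 0.001); φ = arcsin(p_z) ≈ 0.06°, λ = atan2(p_y, p_x) ≈ -46.83°.

≈ (0°N, 47°W)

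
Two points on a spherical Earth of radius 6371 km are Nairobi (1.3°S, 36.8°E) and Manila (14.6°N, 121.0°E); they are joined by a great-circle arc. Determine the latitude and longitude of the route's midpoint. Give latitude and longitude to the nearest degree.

≈ (9°N, 78°E)

The haversine formula gives a central angle δ ≈ 1.479 rad (84.7°) between the endpoints.
Interpolate at f = 1/2 with slerp weights a = sin((1−f)δ)/sin δ ≈ 0.677, b = sin(fδ)/sin δ ≈ 0.677.
p = a·p₁ + b·p₂ ≈ (0.204, 0.966, 0.155); φ = arcsin(p_z) ≈ 8.93°, λ = atan2(p_y, p_x) ≈ 78.06°.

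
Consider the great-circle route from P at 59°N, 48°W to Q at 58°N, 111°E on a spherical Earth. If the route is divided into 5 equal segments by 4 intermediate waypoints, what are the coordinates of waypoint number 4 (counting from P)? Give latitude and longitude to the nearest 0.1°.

≈ 69.9°N, 103.5°E

Write both endpoints as unit vectors p₁, p₂ with components (cos φ cos λ, cos φ sin λ, sin φ).
The central angle between the endpoints is δ = arccos(p₁·p₂) ≈ 1.079 rad (61.8°).
Interpolate at f = 4/5 with slerp weights a = sin((1−f)δ)/sin δ ≈ 0.243, b = sin(fδ)/sin δ ≈ 0.862.
p = a·p₁ + b·p₂ ≈ (-0.080, 0.334, 0.939); φ = arcsin(p_z) ≈ 69.94°, λ = atan2(p_y, p_x) ≈ 103.49°.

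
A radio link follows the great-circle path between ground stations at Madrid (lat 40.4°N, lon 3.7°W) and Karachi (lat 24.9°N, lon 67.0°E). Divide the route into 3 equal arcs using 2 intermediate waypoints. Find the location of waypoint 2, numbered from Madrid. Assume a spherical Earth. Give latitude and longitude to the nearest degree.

≈ lat 35°N, lon 47°E

Write both endpoints as unit vectors p₁, p₂ with components (cos φ cos λ, cos φ sin λ, sin φ).
The central angle between the endpoints is δ = arccos(p₁·p₂) ≈ 1.046 rad (59.9°).
Interpolate at f = 2/3 with slerp weights a = sin((1−f)δ)/sin δ ≈ 0.395, b = sin(fδ)/sin δ ≈ 0.742.
p = a·p₁ + b·p₂ ≈ (0.563, 0.600, 0.568); φ = arcsin(p_z) ≈ 34.63°, λ = atan2(p_y, p_x) ≈ 46.83°.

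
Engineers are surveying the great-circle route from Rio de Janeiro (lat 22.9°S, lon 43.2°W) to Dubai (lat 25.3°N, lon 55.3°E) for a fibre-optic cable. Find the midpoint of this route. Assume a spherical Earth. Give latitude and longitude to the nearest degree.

From cos δ = sin φ₁ sin φ₂ + cos φ₁ cos φ₂ cos Δλ, the central angle is δ ≈ 1.864 rad (106.8°).
Interpolate at f = 1/2 with slerp weights a = sin((1−f)δ)/sin δ ≈ 0.839, b = sin(fδ)/sin δ ≈ 0.839.
p = a·p₁ + b·p₂ ≈ (0.995, 0.095, 0.032); φ = arcsin(p_z) ≈ 1.84°, λ = atan2(p_y, p_x) ≈ 5.43°.

≈ lat 2°N, lon 5°E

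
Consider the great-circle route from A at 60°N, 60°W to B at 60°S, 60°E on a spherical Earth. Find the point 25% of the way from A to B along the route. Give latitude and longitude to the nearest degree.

≈ 33°N, 19°W

The haversine formula gives a central angle δ ≈ 2.636 rad (151.0°) between the endpoints.
Interpolate at f = 0.25 with slerp weights a = sin((1−f)δ)/sin δ ≈ 1.897, b = sin(fδ)/sin δ ≈ 1.265.
p = a·p₁ + b·p₂ ≈ (0.791, -0.274, 0.548); φ = arcsin(p_z) ≈ 33.21°, λ = atan2(p_y, p_x) ≈ -19.11°.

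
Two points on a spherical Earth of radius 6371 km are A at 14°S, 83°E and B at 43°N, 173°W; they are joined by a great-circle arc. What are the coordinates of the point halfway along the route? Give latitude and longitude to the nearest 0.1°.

Write both endpoints as unit vectors p₁, p₂ with components (cos φ cos λ, cos φ sin λ, sin φ).
The central angle between the endpoints is δ = arccos(p₁·p₂) ≈ 1.914 rad (109.7°).
Interpolate at f = 1/2 with slerp weights a = sin((1−f)δ)/sin δ ≈ 0.868, b = sin(fδ)/sin δ ≈ 0.868.
p = a·p₁ + b·p₂ ≈ (-0.528, 0.759, 0.382); φ = arcsin(p_z) ≈ 22.46°, λ = atan2(p_y, p_x) ≈ 124.81°.

≈ 22.5°N, 124.8°E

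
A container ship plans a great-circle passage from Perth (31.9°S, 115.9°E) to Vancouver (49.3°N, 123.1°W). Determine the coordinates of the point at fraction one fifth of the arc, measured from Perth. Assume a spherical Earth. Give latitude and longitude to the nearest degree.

The haversine formula gives a central angle δ ≈ 2.326 rad (133.3°) between the endpoints.
Interpolate at f = 1/5 with slerp weights a = sin((1−f)δ)/sin δ ≈ 1.316, b = sin(fδ)/sin δ ≈ 0.616.
p = a·p₁ + b·p₂ ≈ (-0.708, 0.669, -0.228); φ = arcsin(p_z) ≈ -13.20°, λ = atan2(p_y, p_x) ≈ 136.63°.

≈ 13°S, 137°E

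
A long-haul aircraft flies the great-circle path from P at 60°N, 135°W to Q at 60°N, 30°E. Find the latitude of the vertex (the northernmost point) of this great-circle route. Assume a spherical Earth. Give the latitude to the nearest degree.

The great circle lies in the plane with unit normal n̂ = (p₁ × p₂)/|p₁ × p₂|.
Here n̂_z ≈ +0.075; the vertex latitude is φ_max = arccos|n̂_z| ≈ 85.7°.

≈ 86°N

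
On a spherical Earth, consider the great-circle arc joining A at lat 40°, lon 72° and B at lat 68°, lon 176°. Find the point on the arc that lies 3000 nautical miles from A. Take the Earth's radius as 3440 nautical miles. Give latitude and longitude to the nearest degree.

≈ lat 71°, lon 154°

Convert each endpoint to a unit vector on the sphere (x = cos φ cos λ, y = cos φ sin λ, z = sin φ).
The central angle between the endpoints is δ = arccos(p₁·p₂) ≈ 1.016 rad (58.2°). The total great-circle distance is δ·R ≈ 1.016 × 3440 ≈ 3496 nmi, so the target fraction is f = 3000/3496 ≈ 0.858.
Interpolate at f ≈ 0.858 with slerp weights a = sin((1−f)δ)/sin δ ≈ 0.169, b = sin(fδ)/sin δ ≈ 0.901.
p = a·p₁ + b·p₂ ≈ (-0.297, 0.147, 0.944); φ = arcsin(p_z) ≈ 70.68°, λ = atan2(p_y, p_x) ≈ 153.69°.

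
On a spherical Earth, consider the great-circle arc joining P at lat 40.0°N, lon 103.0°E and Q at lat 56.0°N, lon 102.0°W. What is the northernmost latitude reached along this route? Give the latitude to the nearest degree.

≈ 79°N

The great circle lies in the plane with unit normal n̂ = (p₁ × p₂)/|p₁ × p₂|.
Here n̂_z ≈ +0.183; the vertex latitude is φ_max = arccos|n̂_z| ≈ 79.5°.
Check via Clairaut: cos φ_max = |cos φ₁| · sin C = cos(40.0°)·sin(13.8°) ≈ 0.183, again giving ≈ 79.5°.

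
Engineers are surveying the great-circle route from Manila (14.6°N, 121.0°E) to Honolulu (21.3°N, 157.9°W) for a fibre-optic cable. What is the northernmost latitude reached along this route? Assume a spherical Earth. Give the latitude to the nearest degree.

≈ 24°N

The great circle lies in the plane with unit normal n̂ = (p₁ × p₂)/|p₁ × p₂|.
Here n̂_z ≈ +0.916; the vertex latitude is φ_max = arccos|n̂_z| ≈ 23.7°.
Check via Clairaut: cos φ_max = |cos φ₁| · sin C = cos(14.6°)·sin(71.1°) ≈ 0.916, again giving ≈ 23.7°.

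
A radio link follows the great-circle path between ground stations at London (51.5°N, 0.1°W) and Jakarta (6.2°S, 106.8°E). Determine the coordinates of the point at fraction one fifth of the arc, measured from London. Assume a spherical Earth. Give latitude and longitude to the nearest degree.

Convert each endpoint to a unit vector on the sphere (x = cos φ cos λ, y = cos φ sin λ, z = sin φ).
The central angle between the endpoints is δ = arccos(p₁·p₂) ≈ 1.838 rad (105.3°).
Interpolate at f = 1/5 with slerp weights a = sin((1−f)δ)/sin δ ≈ 1.032, b = sin(fδ)/sin δ ≈ 0.373.
p = a·p₁ + b·p₂ ≈ (0.535, 0.354, 0.767); φ = arcsin(p_z) ≈ 50.10°, λ = atan2(p_y, p_x) ≈ 33.45°.

≈ (50°N, 33°E)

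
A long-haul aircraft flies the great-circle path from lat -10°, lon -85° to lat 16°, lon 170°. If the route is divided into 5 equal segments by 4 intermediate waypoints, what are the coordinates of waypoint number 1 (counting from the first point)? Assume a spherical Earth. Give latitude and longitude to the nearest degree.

Write both endpoints as unit vectors p₁, p₂ with components (cos φ cos λ, cos φ sin λ, sin φ).
The central angle between the endpoints is δ = arccos(p₁·p₂) ≈ 1.868 rad (107.0°).
Interpolate at f = 1/5 with slerp weights a = sin((1−f)δ)/sin δ ≈ 1.043, b = sin(fδ)/sin δ ≈ 0.382.
p = a·p₁ + b·p₂ ≈ (-0.272, -0.959, -0.076); φ = arcsin(p_z) ≈ -4.35°, λ = atan2(p_y, p_x) ≈ -105.82°.

≈ lat -4°, lon -106°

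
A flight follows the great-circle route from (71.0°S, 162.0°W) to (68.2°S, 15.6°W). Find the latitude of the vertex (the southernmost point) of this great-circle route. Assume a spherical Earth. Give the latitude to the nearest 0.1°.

≈ 83.9°S

The great circle lies in the plane with unit normal n̂ = (p₁ × p₂)/|p₁ × p₂|.
Here n̂_z ≈ +0.106; the vertex latitude is φ_max = arccos|n̂_z| ≈ 83.9°.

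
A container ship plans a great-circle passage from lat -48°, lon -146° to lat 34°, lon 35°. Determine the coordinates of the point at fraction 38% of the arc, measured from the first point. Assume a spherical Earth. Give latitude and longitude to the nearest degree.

Write both endpoints as unit vectors p₁, p₂ with components (cos φ cos λ, cos φ sin λ, sin φ).
The central angle between the endpoints is δ = arccos(p₁·p₂) ≈ 2.897 rad (166.0°).
Interpolate at f = 0.38 with slerp weights a = sin((1−f)δ)/sin δ ≈ 4.023, b = sin(fδ)/sin δ ≈ 3.680.
p = a·p₁ + b·p₂ ≈ (0.267, 0.245, -0.932); φ = arcsin(p_z) ≈ -68.76°, λ = atan2(p_y, p_x) ≈ 42.45°.

≈ lat -69°, lon 42°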